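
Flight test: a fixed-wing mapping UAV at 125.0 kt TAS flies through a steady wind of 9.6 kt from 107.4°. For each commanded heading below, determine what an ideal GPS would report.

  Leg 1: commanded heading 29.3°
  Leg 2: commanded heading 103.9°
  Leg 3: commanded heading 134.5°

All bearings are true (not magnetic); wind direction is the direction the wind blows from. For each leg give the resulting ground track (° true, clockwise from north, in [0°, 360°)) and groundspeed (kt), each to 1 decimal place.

Leg 1: heading 29.3°; drift -4.4° → track 24.9°, groundspeed 123.4 kt
Leg 2: heading 103.9°; drift -0.3° → track 103.6°, groundspeed 115.4 kt
Leg 3: heading 134.5°; drift +2.2° → track 136.7°, groundspeed 116.5 kt

Leg 1: track=24.9°, groundspeed=123.4 kt
Leg 2: track=103.6°, groundspeed=115.4 kt
Leg 3: track=136.7°, groundspeed=116.5 kt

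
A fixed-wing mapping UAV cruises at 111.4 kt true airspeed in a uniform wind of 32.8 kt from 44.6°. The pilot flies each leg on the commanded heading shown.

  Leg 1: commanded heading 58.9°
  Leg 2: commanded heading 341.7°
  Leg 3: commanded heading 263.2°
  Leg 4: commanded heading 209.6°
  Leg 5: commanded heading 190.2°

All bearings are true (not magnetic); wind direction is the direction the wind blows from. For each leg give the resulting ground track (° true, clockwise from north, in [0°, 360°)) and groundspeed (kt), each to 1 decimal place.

Leg 1: heading 58.9°; drift +5.8° → track 64.7°, groundspeed 80.0 kt
Leg 2: heading 341.7°; drift -16.8° → track 324.9°, groundspeed 100.8 kt
Leg 3: heading 263.2°; drift -8.5° → track 254.7°, groundspeed 138.6 kt
Leg 4: heading 209.6°; drift +3.4° → track 213.0°, groundspeed 143.3 kt
Leg 5: heading 190.2°; drift +7.6° → track 197.8°, groundspeed 139.7 kt

Leg 1: track=64.7°, groundspeed=80.0 kt
Leg 2: track=324.9°, groundspeed=100.8 kt
Leg 3: track=254.7°, groundspeed=138.6 kt
Leg 4: track=213.0°, groundspeed=143.3 kt
Leg 5: track=197.8°, groundspeed=139.7 kt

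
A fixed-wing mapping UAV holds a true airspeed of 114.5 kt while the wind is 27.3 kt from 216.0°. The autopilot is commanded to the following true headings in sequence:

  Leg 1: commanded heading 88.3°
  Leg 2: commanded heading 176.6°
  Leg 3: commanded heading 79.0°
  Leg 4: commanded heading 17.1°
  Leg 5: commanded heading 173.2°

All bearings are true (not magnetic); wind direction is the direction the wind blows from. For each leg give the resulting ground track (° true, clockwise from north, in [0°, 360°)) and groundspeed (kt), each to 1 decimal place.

Leg 1: heading 88.3°; drift -9.3° → track 79.0°, groundspeed 133.0 kt
Leg 2: heading 176.6°; drift -10.5° → track 166.1°, groundspeed 95.0 kt
Leg 3: heading 79.0°; drift -7.9° → track 71.1°, groundspeed 135.7 kt
Leg 4: heading 17.1°; drift +3.6° → track 20.7°, groundspeed 140.6 kt
Leg 5: heading 173.2°; drift -11.1° → track 162.1°, groundspeed 96.3 kt

Leg 1: track=79.0°, groundspeed=133.0 kt
Leg 2: track=166.1°, groundspeed=95.0 kt
Leg 3: track=71.1°, groundspeed=135.7 kt
Leg 4: track=20.7°, groundspeed=140.6 kt
Leg 5: track=162.1°, groundspeed=96.3 kt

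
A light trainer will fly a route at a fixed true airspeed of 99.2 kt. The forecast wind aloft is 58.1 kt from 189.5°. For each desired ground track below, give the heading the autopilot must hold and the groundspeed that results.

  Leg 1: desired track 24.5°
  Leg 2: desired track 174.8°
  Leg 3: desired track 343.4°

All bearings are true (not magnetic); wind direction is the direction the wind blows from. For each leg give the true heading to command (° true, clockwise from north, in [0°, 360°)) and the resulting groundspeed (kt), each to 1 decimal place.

Leg 1: desired track 24.5°; wind correction +8.7° → command heading 33.2°, groundspeed 154.2 kt
Leg 2: desired track 174.8°; wind correction +8.5° → command heading 183.3°, groundspeed 41.9 kt
Leg 3: desired track 343.4°; wind correction -14.9° → command heading 328.5°, groundspeed 148.0 kt

Leg 1: heading=33.2°, groundspeed=154.2 kt
Leg 2: heading=183.3°, groundspeed=41.9 kt
Leg 3: heading=328.5°, groundspeed=148.0 kt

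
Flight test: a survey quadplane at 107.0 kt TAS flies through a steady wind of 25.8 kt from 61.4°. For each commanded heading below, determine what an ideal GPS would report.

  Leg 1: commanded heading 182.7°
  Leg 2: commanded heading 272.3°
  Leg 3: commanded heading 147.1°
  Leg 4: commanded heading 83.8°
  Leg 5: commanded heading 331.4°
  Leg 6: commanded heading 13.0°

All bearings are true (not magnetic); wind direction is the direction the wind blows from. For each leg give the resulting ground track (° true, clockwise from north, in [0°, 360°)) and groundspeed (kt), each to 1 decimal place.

Leg 1: heading 182.7°; drift +10.4° → track 193.1°, groundspeed 122.4 kt
Leg 2: heading 272.3°; drift -5.9° → track 266.4°, groundspeed 129.8 kt
Leg 3: heading 147.1°; drift +13.8° → track 160.9°, groundspeed 108.2 kt
Leg 4: heading 83.8°; drift +6.7° → track 90.5°, groundspeed 83.7 kt
Leg 5: heading 331.4°; drift -13.6° → track 317.8°, groundspeed 110.1 kt
Leg 6: heading 13.0°; drift -12.1° → track 0.9°, groundspeed 91.9 kt

Leg 1: track=193.1°, groundspeed=122.4 kt
Leg 2: track=266.4°, groundspeed=129.8 kt
Leg 3: track=160.9°, groundspeed=108.2 kt
Leg 4: track=90.5°, groundspeed=83.7 kt
Leg 5: track=317.8°, groundspeed=110.1 kt
Leg 6: track=0.9°, groundspeed=91.9 kt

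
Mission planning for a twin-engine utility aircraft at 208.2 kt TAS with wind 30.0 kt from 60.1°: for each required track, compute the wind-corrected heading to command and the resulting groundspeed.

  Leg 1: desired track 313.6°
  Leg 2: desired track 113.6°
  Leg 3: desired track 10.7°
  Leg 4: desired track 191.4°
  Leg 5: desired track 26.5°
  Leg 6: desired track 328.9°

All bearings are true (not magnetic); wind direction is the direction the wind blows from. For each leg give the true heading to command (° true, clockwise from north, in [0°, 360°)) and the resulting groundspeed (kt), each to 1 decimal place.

Leg 1: heading=321.5°, groundspeed=214.7 kt
Leg 2: heading=106.9°, groundspeed=189.0 kt
Leg 3: heading=17.0°, groundspeed=187.4 kt
Leg 4: heading=185.2°, groundspeed=226.8 kt
Leg 5: heading=31.1°, groundspeed=182.5 kt
Leg 6: heading=337.2°, groundspeed=206.7 kt

Leg 1: desired track 313.6°; wind correction +7.9° → command heading 321.5°, groundspeed 214.7 kt
Leg 2: desired track 113.6°; wind correction -6.7° → command heading 106.9°, groundspeed 189.0 kt
Leg 3: desired track 10.7°; wind correction +6.3° → command heading 17.0°, groundspeed 187.4 kt
Leg 4: desired track 191.4°; wind correction -6.2° → command heading 185.2°, groundspeed 226.8 kt
Leg 5: desired track 26.5°; wind correction +4.6° → command heading 31.1°, groundspeed 182.5 kt
Leg 6: desired track 328.9°; wind correction +8.3° → command heading 337.2°, groundspeed 206.7 kt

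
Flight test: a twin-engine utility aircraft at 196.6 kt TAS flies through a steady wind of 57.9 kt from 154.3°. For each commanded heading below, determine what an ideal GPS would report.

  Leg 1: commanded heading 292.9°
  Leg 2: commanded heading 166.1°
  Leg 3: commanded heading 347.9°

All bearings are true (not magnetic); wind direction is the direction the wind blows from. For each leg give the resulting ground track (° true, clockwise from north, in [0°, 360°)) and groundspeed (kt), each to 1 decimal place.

Leg 1: heading 292.9°; drift +9.1° → track 302.0°, groundspeed 243.1 kt
Leg 2: heading 166.1°; drift +4.8° → track 170.9°, groundspeed 140.4 kt
Leg 3: heading 347.9°; drift -3.1° → track 344.8°, groundspeed 253.2 kt

Leg 1: track=302.0°, groundspeed=243.1 kt
Leg 2: track=170.9°, groundspeed=140.4 kt
Leg 3: track=344.8°, groundspeed=253.2 kt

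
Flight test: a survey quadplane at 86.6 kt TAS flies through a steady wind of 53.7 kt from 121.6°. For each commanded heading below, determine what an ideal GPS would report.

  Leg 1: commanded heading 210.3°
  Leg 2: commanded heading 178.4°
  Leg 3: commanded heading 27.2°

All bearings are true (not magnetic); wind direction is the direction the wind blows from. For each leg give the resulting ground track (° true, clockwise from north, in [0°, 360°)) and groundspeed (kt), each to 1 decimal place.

Leg 1: track=242.5°, groundspeed=100.9 kt
Leg 2: track=216.6°, groundspeed=72.7 kt
Leg 3: track=356.7°, groundspeed=105.3 kt

Leg 1: heading 210.3°; drift +32.2° → track 242.5°, groundspeed 100.9 kt
Leg 2: heading 178.4°; drift +38.2° → track 216.6°, groundspeed 72.7 kt
Leg 3: heading 27.2°; drift -30.5° → track 356.7°, groundspeed 105.3 kt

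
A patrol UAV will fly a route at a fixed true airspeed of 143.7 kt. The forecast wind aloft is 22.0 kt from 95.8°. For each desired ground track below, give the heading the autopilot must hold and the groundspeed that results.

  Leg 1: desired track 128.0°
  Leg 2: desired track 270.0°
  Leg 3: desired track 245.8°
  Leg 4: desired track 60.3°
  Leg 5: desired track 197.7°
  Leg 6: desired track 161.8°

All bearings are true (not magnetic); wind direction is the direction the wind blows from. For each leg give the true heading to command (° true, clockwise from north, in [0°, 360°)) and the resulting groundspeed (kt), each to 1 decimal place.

Leg 1: desired track 128.0°; wind correction -4.7° → command heading 123.3°, groundspeed 124.6 kt
Leg 2: desired track 270.0°; wind correction -0.9° → command heading 269.1°, groundspeed 165.6 kt
Leg 3: desired track 245.8°; wind correction -4.4° → command heading 241.4°, groundspeed 162.3 kt
Leg 4: desired track 60.3°; wind correction +5.1° → command heading 65.4°, groundspeed 125.2 kt
Leg 5: desired track 197.7°; wind correction -8.6° → command heading 189.1°, groundspeed 146.6 kt
Leg 6: desired track 161.8°; wind correction -8.0° → command heading 153.8°, groundspeed 133.3 kt

Leg 1: heading=123.3°, groundspeed=124.6 kt
Leg 2: heading=269.1°, groundspeed=165.6 kt
Leg 3: heading=241.4°, groundspeed=162.3 kt
Leg 4: heading=65.4°, groundspeed=125.2 kt
Leg 5: heading=189.1°, groundspeed=146.6 kt
Leg 6: heading=153.8°, groundspeed=133.3 kt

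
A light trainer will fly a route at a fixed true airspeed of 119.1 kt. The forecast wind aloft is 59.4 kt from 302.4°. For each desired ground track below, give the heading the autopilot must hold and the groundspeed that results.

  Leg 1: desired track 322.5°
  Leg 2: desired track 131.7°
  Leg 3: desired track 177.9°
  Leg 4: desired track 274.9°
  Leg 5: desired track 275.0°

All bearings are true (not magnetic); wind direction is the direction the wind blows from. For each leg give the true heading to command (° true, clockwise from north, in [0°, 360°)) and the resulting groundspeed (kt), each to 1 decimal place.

Leg 1: heading=312.6°, groundspeed=61.6 kt
Leg 2: heading=136.3°, groundspeed=177.3 kt
Leg 3: heading=202.2°, groundspeed=142.2 kt
Leg 4: heading=288.2°, groundspeed=63.2 kt
Leg 5: heading=288.3°, groundspeed=63.2 kt

Leg 1: desired track 322.5°; wind correction -9.9° → command heading 312.6°, groundspeed 61.6 kt
Leg 2: desired track 131.7°; wind correction +4.6° → command heading 136.3°, groundspeed 177.3 kt
Leg 3: desired track 177.9°; wind correction +24.3° → command heading 202.2°, groundspeed 142.2 kt
Leg 4: desired track 274.9°; wind correction +13.3° → command heading 288.2°, groundspeed 63.2 kt
Leg 5: desired track 275.0°; wind correction +13.3° → command heading 288.3°, groundspeed 63.2 kt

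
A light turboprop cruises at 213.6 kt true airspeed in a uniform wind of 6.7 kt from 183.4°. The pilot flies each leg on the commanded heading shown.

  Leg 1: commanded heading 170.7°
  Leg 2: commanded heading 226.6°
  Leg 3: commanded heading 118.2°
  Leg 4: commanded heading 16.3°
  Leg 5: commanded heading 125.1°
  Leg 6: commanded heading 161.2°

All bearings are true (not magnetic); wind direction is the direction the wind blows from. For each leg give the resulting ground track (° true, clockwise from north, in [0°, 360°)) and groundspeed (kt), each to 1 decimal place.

Leg 1: heading 170.7°; drift -0.4° → track 170.3°, groundspeed 207.1 kt
Leg 2: heading 226.6°; drift +1.3° → track 227.9°, groundspeed 208.8 kt
Leg 3: heading 118.2°; drift -1.7° → track 116.5°, groundspeed 210.9 kt
Leg 4: heading 16.3°; drift -0.4° → track 15.9°, groundspeed 220.1 kt
Leg 5: heading 125.1°; drift -1.6° → track 123.5°, groundspeed 210.2 kt
Leg 6: heading 161.2°; drift -0.7° → track 160.5°, groundspeed 207.4 kt

Leg 1: track=170.3°, groundspeed=207.1 kt
Leg 2: track=227.9°, groundspeed=208.8 kt
Leg 3: track=116.5°, groundspeed=210.9 kt
Leg 4: track=15.9°, groundspeed=220.1 kt
Leg 5: track=123.5°, groundspeed=210.2 kt
Leg 6: track=160.5°, groundspeed=207.4 kt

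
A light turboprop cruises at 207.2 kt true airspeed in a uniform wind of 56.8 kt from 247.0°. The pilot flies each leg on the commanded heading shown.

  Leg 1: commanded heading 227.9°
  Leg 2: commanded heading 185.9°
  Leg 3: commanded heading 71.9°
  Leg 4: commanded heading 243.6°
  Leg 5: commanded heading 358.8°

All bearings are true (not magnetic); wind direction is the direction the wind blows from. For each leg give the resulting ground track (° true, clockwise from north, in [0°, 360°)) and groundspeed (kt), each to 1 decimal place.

Leg 1: heading 227.9°; drift -6.9° → track 221.0°, groundspeed 154.6 kt
Leg 2: heading 185.9°; drift -15.5° → track 170.4°, groundspeed 186.5 kt
Leg 3: heading 71.9°; drift -1.1° → track 70.8°, groundspeed 263.8 kt
Leg 4: heading 243.6°; drift -1.3° → track 242.3°, groundspeed 150.5 kt
Leg 5: heading 358.8°; drift +13.0° → track 11.8°, groundspeed 234.3 kt

Leg 1: track=221.0°, groundspeed=154.6 kt
Leg 2: track=170.4°, groundspeed=186.5 kt
Leg 3: track=70.8°, groundspeed=263.8 kt
Leg 4: track=242.3°, groundspeed=150.5 kt
Leg 5: track=11.8°, groundspeed=234.3 kt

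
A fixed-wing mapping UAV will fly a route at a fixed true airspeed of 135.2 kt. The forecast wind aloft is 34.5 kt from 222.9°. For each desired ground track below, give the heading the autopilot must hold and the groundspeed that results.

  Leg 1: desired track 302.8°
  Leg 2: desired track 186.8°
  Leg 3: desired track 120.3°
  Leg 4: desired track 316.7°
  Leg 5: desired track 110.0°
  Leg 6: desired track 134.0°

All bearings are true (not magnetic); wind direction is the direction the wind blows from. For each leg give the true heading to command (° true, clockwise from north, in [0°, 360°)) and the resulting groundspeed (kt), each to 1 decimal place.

Leg 1: desired track 302.8°; wind correction -14.5° → command heading 288.3°, groundspeed 124.8 kt
Leg 2: desired track 186.8°; wind correction +8.6° → command heading 195.4°, groundspeed 105.8 kt
Leg 3: desired track 120.3°; wind correction +14.4° → command heading 134.7°, groundspeed 138.5 kt
Leg 4: desired track 316.7°; wind correction -14.8° → command heading 301.9°, groundspeed 133.0 kt
Leg 5: desired track 110.0°; wind correction +13.6° → command heading 123.6°, groundspeed 144.8 kt
Leg 6: desired track 134.0°; wind correction +14.8° → command heading 148.8°, groundspeed 130.1 kt

Leg 1: heading=288.3°, groundspeed=124.8 kt
Leg 2: heading=195.4°, groundspeed=105.8 kt
Leg 3: heading=134.7°, groundspeed=138.5 kt
Leg 4: heading=301.9°, groundspeed=133.0 kt
Leg 5: heading=123.6°, groundspeed=144.8 kt
Leg 6: heading=148.8°, groundspeed=130.1 kt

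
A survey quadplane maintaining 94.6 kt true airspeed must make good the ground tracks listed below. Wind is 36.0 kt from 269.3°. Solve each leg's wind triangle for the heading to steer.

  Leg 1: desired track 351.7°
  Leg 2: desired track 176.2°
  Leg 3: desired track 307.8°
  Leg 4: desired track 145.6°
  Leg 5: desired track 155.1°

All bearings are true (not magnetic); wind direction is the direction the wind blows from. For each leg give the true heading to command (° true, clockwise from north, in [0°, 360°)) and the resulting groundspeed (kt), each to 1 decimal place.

Leg 1: desired track 351.7°; wind correction -22.2° → command heading 329.5°, groundspeed 82.9 kt
Leg 2: desired track 176.2°; wind correction +22.3° → command heading 198.5°, groundspeed 89.5 kt
Leg 3: desired track 307.8°; wind correction -13.7° → command heading 294.1°, groundspeed 63.7 kt
Leg 4: desired track 145.6°; wind correction +18.5° → command heading 164.1°, groundspeed 109.7 kt
Leg 5: desired track 155.1°; wind correction +20.3° → command heading 175.4°, groundspeed 103.5 kt

Leg 1: heading=329.5°, groundspeed=82.9 kt
Leg 2: heading=198.5°, groundspeed=89.5 kt
Leg 3: heading=294.1°, groundspeed=63.7 kt
Leg 4: heading=164.1°, groundspeed=109.7 kt
Leg 5: heading=175.4°, groundspeed=103.5 kt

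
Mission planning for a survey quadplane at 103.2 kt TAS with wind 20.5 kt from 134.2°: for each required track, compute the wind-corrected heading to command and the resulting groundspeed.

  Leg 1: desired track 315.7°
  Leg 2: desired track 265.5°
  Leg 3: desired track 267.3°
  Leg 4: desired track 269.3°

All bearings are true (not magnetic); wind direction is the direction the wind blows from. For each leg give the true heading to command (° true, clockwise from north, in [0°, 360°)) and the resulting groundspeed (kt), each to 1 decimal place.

Leg 1: desired track 315.7°; wind correction +0.3° → command heading 316.0°, groundspeed 123.7 kt
Leg 2: desired track 265.5°; wind correction -8.6° → command heading 256.9°, groundspeed 115.6 kt
Leg 3: desired track 267.3°; wind correction -8.3° → command heading 259.0°, groundspeed 116.1 kt
Leg 4: desired track 269.3°; wind correction -8.1° → command heading 261.2°, groundspeed 116.7 kt

Leg 1: heading=316.0°, groundspeed=123.7 kt
Leg 2: heading=256.9°, groundspeed=115.6 kt
Leg 3: heading=259.0°, groundspeed=116.1 kt
Leg 4: heading=261.2°, groundspeed=116.7 kt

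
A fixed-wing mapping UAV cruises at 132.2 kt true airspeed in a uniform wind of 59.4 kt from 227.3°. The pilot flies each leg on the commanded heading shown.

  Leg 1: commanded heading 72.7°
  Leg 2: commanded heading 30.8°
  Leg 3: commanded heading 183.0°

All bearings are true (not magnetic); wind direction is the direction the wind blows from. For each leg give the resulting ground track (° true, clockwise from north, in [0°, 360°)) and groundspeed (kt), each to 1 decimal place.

Leg 1: heading 72.7°; drift -7.8° → track 64.9°, groundspeed 187.6 kt
Leg 2: heading 30.8°; drift +5.1° → track 35.9°, groundspeed 189.9 kt
Leg 3: heading 183.0°; drift -24.8° → track 158.2°, groundspeed 98.8 kt

Leg 1: track=64.9°, groundspeed=187.6 kt
Leg 2: track=35.9°, groundspeed=189.9 kt
Leg 3: track=158.2°, groundspeed=98.8 kt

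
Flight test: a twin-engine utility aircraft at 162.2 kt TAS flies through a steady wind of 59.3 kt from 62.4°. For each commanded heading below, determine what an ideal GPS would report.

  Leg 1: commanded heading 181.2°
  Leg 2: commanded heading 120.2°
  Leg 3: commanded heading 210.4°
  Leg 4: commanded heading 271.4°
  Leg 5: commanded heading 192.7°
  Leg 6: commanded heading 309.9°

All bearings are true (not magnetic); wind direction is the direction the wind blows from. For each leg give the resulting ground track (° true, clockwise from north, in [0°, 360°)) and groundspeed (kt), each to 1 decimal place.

Leg 1: heading 181.2°; drift +15.2° → track 196.4°, groundspeed 197.7 kt
Leg 2: heading 120.2°; drift +21.0° → track 141.2°, groundspeed 139.9 kt
Leg 3: heading 210.4°; drift +8.4° → track 218.8°, groundspeed 214.8 kt
Leg 4: heading 271.4°; drift -7.6° → track 263.8°, groundspeed 216.0 kt
Leg 5: heading 192.7°; drift +12.7° → track 205.4°, groundspeed 205.6 kt
Leg 6: heading 309.9°; drift -16.5° → track 293.4°, groundspeed 192.8 kt

Leg 1: track=196.4°, groundspeed=197.7 kt
Leg 2: track=141.2°, groundspeed=139.9 kt
Leg 3: track=218.8°, groundspeed=214.8 kt
Leg 4: track=263.8°, groundspeed=216.0 kt
Leg 5: track=205.4°, groundspeed=205.6 kt
Leg 6: track=293.4°, groundspeed=192.8 kt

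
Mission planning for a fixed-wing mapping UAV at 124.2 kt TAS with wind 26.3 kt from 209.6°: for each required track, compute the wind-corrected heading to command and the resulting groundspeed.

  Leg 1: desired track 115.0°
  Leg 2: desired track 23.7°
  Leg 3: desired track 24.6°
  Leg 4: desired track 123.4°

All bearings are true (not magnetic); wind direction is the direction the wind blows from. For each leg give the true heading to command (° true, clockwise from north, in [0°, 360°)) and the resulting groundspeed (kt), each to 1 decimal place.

Leg 1: desired track 115.0°; wind correction +12.2° → command heading 127.2°, groundspeed 123.5 kt
Leg 2: desired track 23.7°; wind correction -1.2° → command heading 22.5°, groundspeed 150.3 kt
Leg 3: desired track 24.6°; wind correction -1.1° → command heading 23.5°, groundspeed 150.4 kt
Leg 4: desired track 123.4°; wind correction +12.2° → command heading 135.6°, groundspeed 119.7 kt

Leg 1: heading=127.2°, groundspeed=123.5 kt
Leg 2: heading=22.5°, groundspeed=150.3 kt
Leg 3: heading=23.5°, groundspeed=150.4 kt
Leg 4: heading=135.6°, groundspeed=119.7 kt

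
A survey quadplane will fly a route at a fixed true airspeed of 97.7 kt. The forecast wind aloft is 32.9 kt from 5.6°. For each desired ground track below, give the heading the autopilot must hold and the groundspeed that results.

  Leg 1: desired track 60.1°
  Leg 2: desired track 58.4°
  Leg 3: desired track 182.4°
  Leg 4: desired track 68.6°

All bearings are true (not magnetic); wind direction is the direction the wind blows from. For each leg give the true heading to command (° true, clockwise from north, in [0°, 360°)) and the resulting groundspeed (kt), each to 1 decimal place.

Leg 1: heading=44.2°, groundspeed=74.9 kt
Leg 2: heading=42.8°, groundspeed=74.2 kt
Leg 3: heading=181.3°, groundspeed=130.5 kt
Leg 4: heading=51.1°, groundspeed=78.3 kt

Leg 1: desired track 60.1°; wind correction -15.9° → command heading 44.2°, groundspeed 74.9 kt
Leg 2: desired track 58.4°; wind correction -15.6° → command heading 42.8°, groundspeed 74.2 kt
Leg 3: desired track 182.4°; wind correction -1.1° → command heading 181.3°, groundspeed 130.5 kt
Leg 4: desired track 68.6°; wind correction -17.5° → command heading 51.1°, groundspeed 78.3 kt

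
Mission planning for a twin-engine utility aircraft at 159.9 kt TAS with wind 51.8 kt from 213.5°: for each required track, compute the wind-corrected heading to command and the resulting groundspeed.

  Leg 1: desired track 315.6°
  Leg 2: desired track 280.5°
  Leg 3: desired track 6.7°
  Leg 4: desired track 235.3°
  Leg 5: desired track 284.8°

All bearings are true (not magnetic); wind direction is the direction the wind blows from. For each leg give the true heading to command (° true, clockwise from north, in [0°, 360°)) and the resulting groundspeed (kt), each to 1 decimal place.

Leg 1: desired track 315.6°; wind correction -18.5° → command heading 297.1°, groundspeed 162.5 kt
Leg 2: desired track 280.5°; wind correction -17.3° → command heading 263.2°, groundspeed 132.4 kt
Leg 3: desired track 6.7°; wind correction -8.4° → command heading 358.3°, groundspeed 204.4 kt
Leg 4: desired track 235.3°; wind correction -6.9° → command heading 228.4°, groundspeed 110.6 kt
Leg 5: desired track 284.8°; wind correction -17.9° → command heading 266.9°, groundspeed 135.6 kt

Leg 1: heading=297.1°, groundspeed=162.5 kt
Leg 2: heading=263.2°, groundspeed=132.4 kt
Leg 3: heading=358.3°, groundspeed=204.4 kt
Leg 4: heading=228.4°, groundspeed=110.6 kt
Leg 5: heading=266.9°, groundspeed=135.6 kt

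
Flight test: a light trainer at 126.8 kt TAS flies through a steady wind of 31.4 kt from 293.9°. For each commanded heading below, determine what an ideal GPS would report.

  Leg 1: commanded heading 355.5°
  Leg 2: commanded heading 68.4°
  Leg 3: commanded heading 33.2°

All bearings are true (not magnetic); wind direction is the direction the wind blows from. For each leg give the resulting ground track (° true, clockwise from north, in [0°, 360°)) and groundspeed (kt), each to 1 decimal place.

Leg 1: heading 355.5°; drift +13.9° → track 9.4°, groundspeed 115.2 kt
Leg 2: heading 68.4°; drift +8.6° → track 77.0°, groundspeed 150.5 kt
Leg 3: heading 33.2°; drift +13.2° → track 46.4°, groundspeed 135.5 kt

Leg 1: track=9.4°, groundspeed=115.2 kt
Leg 2: track=77.0°, groundspeed=150.5 kt
Leg 3: track=46.4°, groundspeed=135.5 kt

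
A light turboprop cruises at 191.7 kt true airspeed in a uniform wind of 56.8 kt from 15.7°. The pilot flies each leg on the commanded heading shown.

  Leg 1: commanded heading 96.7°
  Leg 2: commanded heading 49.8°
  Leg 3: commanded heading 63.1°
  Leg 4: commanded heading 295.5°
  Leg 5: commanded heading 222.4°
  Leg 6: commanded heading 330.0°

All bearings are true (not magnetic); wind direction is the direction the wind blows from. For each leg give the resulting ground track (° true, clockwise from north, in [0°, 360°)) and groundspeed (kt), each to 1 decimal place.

Leg 1: heading 96.7°; drift +17.1° → track 113.8°, groundspeed 191.2 kt
Leg 2: heading 49.8°; drift +12.4° → track 62.2°, groundspeed 148.1 kt
Leg 3: heading 63.1°; drift +15.3° → track 78.4°, groundspeed 158.9 kt
Leg 4: heading 295.5°; drift -17.1° → track 278.4°, groundspeed 190.4 kt
Leg 5: heading 222.4°; drift -6.0° → track 216.4°, groundspeed 243.8 kt
Leg 6: heading 330.0°; drift -15.0° → track 315.0°, groundspeed 157.4 kt

Leg 1: track=113.8°, groundspeed=191.2 kt
Leg 2: track=62.2°, groundspeed=148.1 kt
Leg 3: track=78.4°, groundspeed=158.9 kt
Leg 4: track=278.4°, groundspeed=190.4 kt
Leg 5: track=216.4°, groundspeed=243.8 kt
Leg 6: track=315.0°, groundspeed=157.4 kt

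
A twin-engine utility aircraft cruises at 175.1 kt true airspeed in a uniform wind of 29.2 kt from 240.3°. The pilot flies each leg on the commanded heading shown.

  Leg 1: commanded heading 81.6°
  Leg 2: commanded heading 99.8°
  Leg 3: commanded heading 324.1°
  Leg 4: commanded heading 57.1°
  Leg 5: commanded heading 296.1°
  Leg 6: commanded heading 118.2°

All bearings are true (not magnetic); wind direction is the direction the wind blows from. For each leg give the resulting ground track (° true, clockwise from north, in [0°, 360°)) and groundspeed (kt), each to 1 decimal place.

Leg 1: heading 81.6°; drift -3.0° → track 78.6°, groundspeed 202.6 kt
Leg 2: heading 99.8°; drift -5.4° → track 94.4°, groundspeed 198.5 kt
Leg 3: heading 324.1°; drift +9.6° → track 333.7°, groundspeed 174.4 kt
Leg 4: heading 57.1°; drift +0.5° → track 57.6°, groundspeed 204.3 kt
Leg 5: heading 296.1°; drift +8.7° → track 304.8°, groundspeed 160.5 kt
Leg 6: heading 118.2°; drift -7.4° → track 110.8°, groundspeed 192.2 kt

Leg 1: track=78.6°, groundspeed=202.6 kt
Leg 2: track=94.4°, groundspeed=198.5 kt
Leg 3: track=333.7°, groundspeed=174.4 kt
Leg 4: track=57.6°, groundspeed=204.3 kt
Leg 5: track=304.8°, groundspeed=160.5 kt
Leg 6: track=110.8°, groundspeed=192.2 kt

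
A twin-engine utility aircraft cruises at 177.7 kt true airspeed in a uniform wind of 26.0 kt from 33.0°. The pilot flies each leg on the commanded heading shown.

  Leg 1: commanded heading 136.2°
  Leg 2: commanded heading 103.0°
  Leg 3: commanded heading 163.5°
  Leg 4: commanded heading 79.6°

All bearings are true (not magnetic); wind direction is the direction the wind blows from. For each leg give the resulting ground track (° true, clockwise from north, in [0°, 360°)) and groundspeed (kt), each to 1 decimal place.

Leg 1: track=144.0°, groundspeed=185.4 kt
Leg 2: track=111.2°, groundspeed=170.6 kt
Leg 3: track=169.3°, groundspeed=195.6 kt
Leg 4: track=86.3°, groundspeed=160.9 kt

Leg 1: heading 136.2°; drift +7.8° → track 144.0°, groundspeed 185.4 kt
Leg 2: heading 103.0°; drift +8.2° → track 111.2°, groundspeed 170.6 kt
Leg 3: heading 163.5°; drift +5.8° → track 169.3°, groundspeed 195.6 kt
Leg 4: heading 79.6°; drift +6.7° → track 86.3°, groundspeed 160.9 kt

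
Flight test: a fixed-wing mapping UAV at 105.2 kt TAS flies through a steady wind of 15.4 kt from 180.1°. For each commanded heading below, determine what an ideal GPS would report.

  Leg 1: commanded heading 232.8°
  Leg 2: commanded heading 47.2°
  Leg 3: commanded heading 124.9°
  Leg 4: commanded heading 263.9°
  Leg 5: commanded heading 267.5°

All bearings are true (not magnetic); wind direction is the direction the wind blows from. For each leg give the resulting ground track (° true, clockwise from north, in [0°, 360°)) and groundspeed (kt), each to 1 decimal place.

Leg 1: track=240.1°, groundspeed=96.6 kt
Leg 2: track=41.6°, groundspeed=116.2 kt
Leg 3: track=117.4°, groundspeed=97.2 kt
Leg 4: track=272.3°, groundspeed=104.7 kt
Leg 5: track=275.9°, groundspeed=105.6 kt

Leg 1: heading 232.8°; drift +7.3° → track 240.1°, groundspeed 96.6 kt
Leg 2: heading 47.2°; drift -5.6° → track 41.6°, groundspeed 116.2 kt
Leg 3: heading 124.9°; drift -7.5° → track 117.4°, groundspeed 97.2 kt
Leg 4: heading 263.9°; drift +8.4° → track 272.3°, groundspeed 104.7 kt
Leg 5: heading 267.5°; drift +8.4° → track 275.9°, groundspeed 105.6 kt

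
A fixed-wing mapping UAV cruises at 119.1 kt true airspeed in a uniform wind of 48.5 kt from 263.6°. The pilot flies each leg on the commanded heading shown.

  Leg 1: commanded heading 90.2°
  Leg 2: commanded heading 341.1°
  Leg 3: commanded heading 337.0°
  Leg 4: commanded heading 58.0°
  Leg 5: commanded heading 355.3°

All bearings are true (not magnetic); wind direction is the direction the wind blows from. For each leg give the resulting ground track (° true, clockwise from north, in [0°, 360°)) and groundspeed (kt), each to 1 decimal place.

Leg 1: heading 90.2°; drift -1.9° → track 88.3°, groundspeed 167.4 kt
Leg 2: heading 341.1°; drift +23.6° → track 4.7°, groundspeed 118.5 kt
Leg 3: heading 337.0°; drift +23.8° → track 0.8°, groundspeed 115.1 kt
Leg 4: heading 58.0°; drift +7.3° → track 65.3°, groundspeed 164.2 kt
Leg 5: heading 355.3°; drift +21.9° → track 17.2°, groundspeed 129.9 kt

Leg 1: track=88.3°, groundspeed=167.4 kt
Leg 2: track=4.7°, groundspeed=118.5 kt
Leg 3: track=0.8°, groundspeed=115.1 kt
Leg 4: track=65.3°, groundspeed=164.2 kt
Leg 5: track=17.2°, groundspeed=129.9 kt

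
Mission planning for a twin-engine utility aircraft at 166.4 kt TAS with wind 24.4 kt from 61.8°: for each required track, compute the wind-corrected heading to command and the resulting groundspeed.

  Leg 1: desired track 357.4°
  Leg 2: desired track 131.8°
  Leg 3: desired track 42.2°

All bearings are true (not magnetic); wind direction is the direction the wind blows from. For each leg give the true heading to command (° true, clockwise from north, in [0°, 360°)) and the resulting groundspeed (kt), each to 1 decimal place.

Leg 1: heading=5.0°, groundspeed=154.4 kt
Leg 2: heading=123.9°, groundspeed=156.5 kt
Leg 3: heading=45.0°, groundspeed=143.2 kt

Leg 1: desired track 357.4°; wind correction +7.6° → command heading 5.0°, groundspeed 154.4 kt
Leg 2: desired track 131.8°; wind correction -7.9° → command heading 123.9°, groundspeed 156.5 kt
Leg 3: desired track 42.2°; wind correction +2.8° → command heading 45.0°, groundspeed 143.2 kt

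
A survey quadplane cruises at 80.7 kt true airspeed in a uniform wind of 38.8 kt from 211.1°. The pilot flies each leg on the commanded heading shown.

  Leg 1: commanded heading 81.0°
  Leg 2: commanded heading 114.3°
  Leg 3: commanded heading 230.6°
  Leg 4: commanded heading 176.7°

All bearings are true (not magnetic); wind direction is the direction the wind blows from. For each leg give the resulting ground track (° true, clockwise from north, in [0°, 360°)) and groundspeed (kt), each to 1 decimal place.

Leg 1: heading 81.0°; drift -15.7° → track 65.3°, groundspeed 109.8 kt
Leg 2: heading 114.3°; drift -24.3° → track 90.0°, groundspeed 93.6 kt
Leg 3: heading 230.6°; drift +16.4° → track 247.0°, groundspeed 46.0 kt
Leg 4: heading 176.7°; drift -24.2° → track 152.5°, groundspeed 53.4 kt

Leg 1: track=65.3°, groundspeed=109.8 kt
Leg 2: track=90.0°, groundspeed=93.6 kt
Leg 3: track=247.0°, groundspeed=46.0 kt
Leg 4: track=152.5°, groundspeed=53.4 kt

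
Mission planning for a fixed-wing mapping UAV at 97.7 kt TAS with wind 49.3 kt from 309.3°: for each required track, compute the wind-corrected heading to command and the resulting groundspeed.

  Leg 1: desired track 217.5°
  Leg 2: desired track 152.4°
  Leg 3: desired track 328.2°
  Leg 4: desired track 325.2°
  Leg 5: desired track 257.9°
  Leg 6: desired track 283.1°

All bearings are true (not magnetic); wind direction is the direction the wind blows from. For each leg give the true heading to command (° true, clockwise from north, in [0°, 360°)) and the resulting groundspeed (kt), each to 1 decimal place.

Leg 1: heading=247.8°, groundspeed=85.9 kt
Leg 2: heading=163.8°, groundspeed=141.1 kt
Leg 3: heading=318.8°, groundspeed=49.7 kt
Leg 4: heading=317.3°, groundspeed=49.3 kt
Leg 5: heading=281.1°, groundspeed=59.0 kt
Leg 6: heading=296.0°, groundspeed=51.0 kt

Leg 1: desired track 217.5°; wind correction +30.3° → command heading 247.8°, groundspeed 85.9 kt
Leg 2: desired track 152.4°; wind correction +11.4° → command heading 163.8°, groundspeed 141.1 kt
Leg 3: desired track 328.2°; wind correction -9.4° → command heading 318.8°, groundspeed 49.7 kt
Leg 4: desired track 325.2°; wind correction -7.9° → command heading 317.3°, groundspeed 49.3 kt
Leg 5: desired track 257.9°; wind correction +23.2° → command heading 281.1°, groundspeed 59.0 kt
Leg 6: desired track 283.1°; wind correction +12.9° → command heading 296.0°, groundspeed 51.0 kt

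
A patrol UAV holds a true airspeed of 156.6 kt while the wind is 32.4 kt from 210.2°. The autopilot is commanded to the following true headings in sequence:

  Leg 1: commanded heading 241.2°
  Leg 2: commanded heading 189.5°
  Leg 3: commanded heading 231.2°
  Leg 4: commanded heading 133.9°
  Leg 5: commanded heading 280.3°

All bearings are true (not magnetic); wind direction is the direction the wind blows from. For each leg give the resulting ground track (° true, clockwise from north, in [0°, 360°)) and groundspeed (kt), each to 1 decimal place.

Leg 1: heading 241.2°; drift +7.4° → track 248.6°, groundspeed 129.9 kt
Leg 2: heading 189.5°; drift -5.2° → track 184.3°, groundspeed 126.8 kt
Leg 3: heading 231.2°; drift +5.3° → track 236.5°, groundspeed 126.9 kt
Leg 4: heading 133.9°; drift -11.9° → track 122.0°, groundspeed 152.2 kt
Leg 5: heading 280.3°; drift +11.8° → track 292.1°, groundspeed 148.7 kt

Leg 1: track=248.6°, groundspeed=129.9 kt
Leg 2: track=184.3°, groundspeed=126.8 kt
Leg 3: track=236.5°, groundspeed=126.9 kt
Leg 4: track=122.0°, groundspeed=152.2 kt
Leg 5: track=292.1°, groundspeed=148.7 kt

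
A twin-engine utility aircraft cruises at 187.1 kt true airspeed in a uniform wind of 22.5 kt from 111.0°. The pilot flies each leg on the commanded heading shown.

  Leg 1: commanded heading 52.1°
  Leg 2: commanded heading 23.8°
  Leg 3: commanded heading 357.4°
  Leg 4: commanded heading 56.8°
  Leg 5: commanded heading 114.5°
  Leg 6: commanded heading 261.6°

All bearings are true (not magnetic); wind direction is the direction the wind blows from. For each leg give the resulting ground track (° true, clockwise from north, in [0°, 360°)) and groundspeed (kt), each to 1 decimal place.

Leg 1: heading 52.1°; drift -6.3° → track 45.8°, groundspeed 176.5 kt
Leg 2: heading 23.8°; drift -6.9° → track 16.9°, groundspeed 187.4 kt
Leg 3: heading 357.4°; drift -6.0° → track 351.4°, groundspeed 197.2 kt
Leg 4: heading 56.8°; drift -6.0° → track 50.8°, groundspeed 174.9 kt
Leg 5: heading 114.5°; drift +0.5° → track 115.0°, groundspeed 164.6 kt
Leg 6: heading 261.6°; drift +3.1° → track 264.7°, groundspeed 207.0 kt

Leg 1: track=45.8°, groundspeed=176.5 kt
Leg 2: track=16.9°, groundspeed=187.4 kt
Leg 3: track=351.4°, groundspeed=197.2 kt
Leg 4: track=50.8°, groundspeed=174.9 kt
Leg 5: track=115.0°, groundspeed=164.6 kt
Leg 6: track=264.7°, groundspeed=207.0 kt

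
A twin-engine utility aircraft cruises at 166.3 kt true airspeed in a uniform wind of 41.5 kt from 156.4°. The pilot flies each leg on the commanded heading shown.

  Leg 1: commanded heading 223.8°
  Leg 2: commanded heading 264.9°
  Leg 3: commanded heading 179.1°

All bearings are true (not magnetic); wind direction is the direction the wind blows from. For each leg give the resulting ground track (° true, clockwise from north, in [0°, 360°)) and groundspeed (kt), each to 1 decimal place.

Leg 1: heading 223.8°; drift +14.3° → track 238.1°, groundspeed 155.2 kt
Leg 2: heading 264.9°; drift +12.4° → track 277.3°, groundspeed 183.7 kt
Leg 3: heading 179.1°; drift +7.1° → track 186.2°, groundspeed 129.0 kt

Leg 1: track=238.1°, groundspeed=155.2 kt
Leg 2: track=277.3°, groundspeed=183.7 kt
Leg 3: track=186.2°, groundspeed=129.0 kt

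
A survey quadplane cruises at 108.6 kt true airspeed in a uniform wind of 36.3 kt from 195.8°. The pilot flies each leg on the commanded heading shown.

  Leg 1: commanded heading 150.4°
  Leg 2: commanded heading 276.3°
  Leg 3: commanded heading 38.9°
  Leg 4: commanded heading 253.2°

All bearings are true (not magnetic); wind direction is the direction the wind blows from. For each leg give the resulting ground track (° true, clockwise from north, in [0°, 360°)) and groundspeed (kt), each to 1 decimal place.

Leg 1: heading 150.4°; drift -17.3° → track 133.1°, groundspeed 87.0 kt
Leg 2: heading 276.3°; drift +19.2° → track 295.5°, groundspeed 108.7 kt
Leg 3: heading 38.9°; drift -5.7° → track 33.2°, groundspeed 142.7 kt
Leg 4: heading 253.2°; drift +19.0° → track 272.2°, groundspeed 94.1 kt

Leg 1: track=133.1°, groundspeed=87.0 kt
Leg 2: track=295.5°, groundspeed=108.7 kt
Leg 3: track=33.2°, groundspeed=142.7 kt
Leg 4: track=272.2°, groundspeed=94.1 kt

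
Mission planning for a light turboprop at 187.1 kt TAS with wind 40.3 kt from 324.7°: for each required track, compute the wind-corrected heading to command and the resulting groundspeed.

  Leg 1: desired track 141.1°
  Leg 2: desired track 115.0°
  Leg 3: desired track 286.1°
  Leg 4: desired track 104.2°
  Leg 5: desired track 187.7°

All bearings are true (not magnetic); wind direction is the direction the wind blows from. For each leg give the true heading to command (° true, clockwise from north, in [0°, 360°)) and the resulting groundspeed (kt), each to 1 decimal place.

Leg 1: heading=140.3°, groundspeed=227.3 kt
Leg 2: heading=108.9°, groundspeed=221.0 kt
Leg 3: heading=293.8°, groundspeed=153.9 kt
Leg 4: heading=96.2°, groundspeed=215.9 kt
Leg 5: heading=196.1°, groundspeed=214.5 kt

Leg 1: desired track 141.1°; wind correction -0.8° → command heading 140.3°, groundspeed 227.3 kt
Leg 2: desired track 115.0°; wind correction -6.1° → command heading 108.9°, groundspeed 221.0 kt
Leg 3: desired track 286.1°; wind correction +7.7° → command heading 293.8°, groundspeed 153.9 kt
Leg 4: desired track 104.2°; wind correction -8.0° → command heading 96.2°, groundspeed 215.9 kt
Leg 5: desired track 187.7°; wind correction +8.4° → command heading 196.1°, groundspeed 214.5 kt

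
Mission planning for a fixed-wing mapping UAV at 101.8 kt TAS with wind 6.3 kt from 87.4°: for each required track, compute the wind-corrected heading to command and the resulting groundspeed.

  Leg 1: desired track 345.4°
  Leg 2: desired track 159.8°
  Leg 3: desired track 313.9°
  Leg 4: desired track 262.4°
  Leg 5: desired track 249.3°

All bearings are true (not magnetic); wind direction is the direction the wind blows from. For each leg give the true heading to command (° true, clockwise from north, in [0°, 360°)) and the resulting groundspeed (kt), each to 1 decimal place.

Leg 1: heading=348.9°, groundspeed=102.9 kt
Leg 2: heading=156.4°, groundspeed=99.7 kt
Leg 3: heading=316.5°, groundspeed=106.0 kt
Leg 4: heading=262.1°, groundspeed=108.1 kt
Leg 5: heading=248.2°, groundspeed=107.8 kt

Leg 1: desired track 345.4°; wind correction +3.5° → command heading 348.9°, groundspeed 102.9 kt
Leg 2: desired track 159.8°; wind correction -3.4° → command heading 156.4°, groundspeed 99.7 kt
Leg 3: desired track 313.9°; wind correction +2.6° → command heading 316.5°, groundspeed 106.0 kt
Leg 4: desired track 262.4°; wind correction -0.3° → command heading 262.1°, groundspeed 108.1 kt
Leg 5: desired track 249.3°; wind correction -1.1° → command heading 248.2°, groundspeed 107.8 kt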